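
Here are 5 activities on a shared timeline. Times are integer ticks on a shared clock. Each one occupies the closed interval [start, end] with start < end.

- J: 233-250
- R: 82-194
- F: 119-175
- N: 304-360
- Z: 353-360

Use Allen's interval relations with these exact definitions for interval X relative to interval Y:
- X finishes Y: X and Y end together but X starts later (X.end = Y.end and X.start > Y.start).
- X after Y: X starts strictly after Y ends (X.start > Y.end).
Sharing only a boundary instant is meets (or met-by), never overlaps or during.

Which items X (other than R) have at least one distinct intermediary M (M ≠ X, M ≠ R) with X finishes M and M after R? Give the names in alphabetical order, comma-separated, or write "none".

Z

Target R = [82, 194].
Intermediaries M with M after R: J, N, Z.
Via J — items with X finishes J: none.
Via N — items with X finishes N: Z.
Via Z — items with X finishes Z: none.
Union: Z.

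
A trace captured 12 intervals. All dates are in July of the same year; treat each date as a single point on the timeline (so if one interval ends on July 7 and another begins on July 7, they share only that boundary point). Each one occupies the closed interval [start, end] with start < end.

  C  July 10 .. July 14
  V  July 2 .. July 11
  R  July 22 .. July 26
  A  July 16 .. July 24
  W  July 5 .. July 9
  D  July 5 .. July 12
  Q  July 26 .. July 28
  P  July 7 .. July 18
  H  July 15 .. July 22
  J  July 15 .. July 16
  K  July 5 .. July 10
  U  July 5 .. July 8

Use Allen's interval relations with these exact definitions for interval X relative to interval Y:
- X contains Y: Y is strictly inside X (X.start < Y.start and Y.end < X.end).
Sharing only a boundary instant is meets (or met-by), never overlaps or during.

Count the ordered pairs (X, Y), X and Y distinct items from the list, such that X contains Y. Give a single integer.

5

Checking all 132 ordered pairs for relation 'contains'; matching pairs in alphabetical order:
(P, C): P contains C ✓
(P, J): P contains J ✓
(V, K): V contains K ✓
(V, U): V contains U ✓
(V, W): V contains W ✓
Count: 5.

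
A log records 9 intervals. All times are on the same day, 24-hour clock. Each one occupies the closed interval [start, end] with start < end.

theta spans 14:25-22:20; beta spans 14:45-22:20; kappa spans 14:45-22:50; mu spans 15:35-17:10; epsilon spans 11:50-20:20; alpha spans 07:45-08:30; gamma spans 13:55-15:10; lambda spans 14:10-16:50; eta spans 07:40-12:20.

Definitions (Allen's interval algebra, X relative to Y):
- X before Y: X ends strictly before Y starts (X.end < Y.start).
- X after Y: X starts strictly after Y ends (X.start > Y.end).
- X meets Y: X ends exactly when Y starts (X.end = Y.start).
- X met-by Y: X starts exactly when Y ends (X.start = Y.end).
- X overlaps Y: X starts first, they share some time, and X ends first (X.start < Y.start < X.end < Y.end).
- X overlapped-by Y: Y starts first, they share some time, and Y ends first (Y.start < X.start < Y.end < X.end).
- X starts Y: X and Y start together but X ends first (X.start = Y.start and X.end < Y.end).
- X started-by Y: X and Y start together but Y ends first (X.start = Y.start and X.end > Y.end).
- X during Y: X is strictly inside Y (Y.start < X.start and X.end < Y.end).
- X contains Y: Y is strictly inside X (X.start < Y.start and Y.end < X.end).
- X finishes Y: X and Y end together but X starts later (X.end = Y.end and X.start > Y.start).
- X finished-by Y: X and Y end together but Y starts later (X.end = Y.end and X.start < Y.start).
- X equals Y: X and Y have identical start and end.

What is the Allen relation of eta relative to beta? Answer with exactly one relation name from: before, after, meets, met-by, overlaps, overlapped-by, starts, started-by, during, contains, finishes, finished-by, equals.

before

eta = [07:40, 12:20]; beta = [14:45, 22:20].
Compare endpoints: eta.start < beta.start, eta.start < beta.end, eta.end < beta.start, eta.end < beta.end.
That pattern is 'before'.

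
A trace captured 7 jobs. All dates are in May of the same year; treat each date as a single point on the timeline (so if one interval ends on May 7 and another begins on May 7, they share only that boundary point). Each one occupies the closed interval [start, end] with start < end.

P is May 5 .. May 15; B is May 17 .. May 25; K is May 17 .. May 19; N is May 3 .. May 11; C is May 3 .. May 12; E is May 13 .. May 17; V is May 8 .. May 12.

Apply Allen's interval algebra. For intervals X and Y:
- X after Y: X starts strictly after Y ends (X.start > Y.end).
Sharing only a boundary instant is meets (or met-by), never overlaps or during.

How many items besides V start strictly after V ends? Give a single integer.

Target V = [May 8, May 12].
B [May 17, May 25] → after → counts.
C [May 3, May 12] → finished-by → no.
E [May 13, May 17] → after → counts.
K [May 17, May 19] → after → counts.
N [May 3, May 11] → overlaps → no.
P [May 5, May 15] → contains → no.
Total: 3.

3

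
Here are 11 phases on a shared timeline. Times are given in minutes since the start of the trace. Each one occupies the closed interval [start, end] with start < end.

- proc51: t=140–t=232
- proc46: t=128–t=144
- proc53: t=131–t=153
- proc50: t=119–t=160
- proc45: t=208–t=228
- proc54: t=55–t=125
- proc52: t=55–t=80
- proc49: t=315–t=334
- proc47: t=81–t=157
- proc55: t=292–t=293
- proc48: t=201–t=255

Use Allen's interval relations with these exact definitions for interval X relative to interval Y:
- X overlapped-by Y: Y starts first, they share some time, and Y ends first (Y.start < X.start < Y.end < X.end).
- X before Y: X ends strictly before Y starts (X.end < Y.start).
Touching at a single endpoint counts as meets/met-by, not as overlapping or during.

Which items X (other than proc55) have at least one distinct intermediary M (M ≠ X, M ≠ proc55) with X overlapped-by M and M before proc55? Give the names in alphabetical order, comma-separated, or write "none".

Target proc55 = [t=292, t=293].
Intermediaries M with M before proc55: proc45, proc46, proc47, proc48, proc50, proc51, proc52, proc53, proc54.
Via proc45 — items with X overlapped-by proc45: none.
Via proc46 — items with X overlapped-by proc46: proc51, proc53.
Via proc47 — items with X overlapped-by proc47: proc50, proc51.
Via proc48 — items with X overlapped-by proc48: none.
Via proc50 — items with X overlapped-by proc50: proc51.
Via proc51 — items with X overlapped-by proc51: proc48.
Via proc52 — items with X overlapped-by proc52: none.
Via proc53 — items with X overlapped-by proc53: proc51.
Via proc54 — items with X overlapped-by proc54: proc47, proc50.
Union: proc47, proc48, proc50, proc51, proc53.

proc47, proc48, proc50, proc51, proc53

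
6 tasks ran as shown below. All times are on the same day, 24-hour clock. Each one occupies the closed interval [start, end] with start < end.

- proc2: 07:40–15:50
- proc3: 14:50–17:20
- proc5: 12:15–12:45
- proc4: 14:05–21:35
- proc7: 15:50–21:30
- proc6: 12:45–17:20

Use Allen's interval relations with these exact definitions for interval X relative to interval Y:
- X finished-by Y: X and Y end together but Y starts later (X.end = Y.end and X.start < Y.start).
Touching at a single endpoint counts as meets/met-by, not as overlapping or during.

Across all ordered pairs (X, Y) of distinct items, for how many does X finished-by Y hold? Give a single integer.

Checking all 30 ordered pairs for relation 'finished-by'; matching pairs in alphabetical order:
(proc6, proc3): proc6 finished-by proc3 ✓
Count: 1.

1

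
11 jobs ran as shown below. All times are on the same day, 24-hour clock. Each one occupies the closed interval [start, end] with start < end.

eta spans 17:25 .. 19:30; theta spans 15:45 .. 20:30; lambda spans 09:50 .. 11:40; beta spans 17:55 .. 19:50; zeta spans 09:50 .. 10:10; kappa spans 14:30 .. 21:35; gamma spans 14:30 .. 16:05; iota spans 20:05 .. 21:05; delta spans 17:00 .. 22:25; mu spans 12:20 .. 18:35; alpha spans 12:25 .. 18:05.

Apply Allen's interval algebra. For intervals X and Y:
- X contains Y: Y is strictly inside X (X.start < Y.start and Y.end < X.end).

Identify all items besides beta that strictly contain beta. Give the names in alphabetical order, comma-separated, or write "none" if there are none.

delta, kappa, theta

Target beta = [17:55, 19:50].
alpha [12:25, 18:05] → overlaps → no.
delta [17:00, 22:25] → contains → yes.
eta [17:25, 19:30] → overlaps → no.
gamma [14:30, 16:05] → before → no.
iota [20:05, 21:05] → after → no.
kappa [14:30, 21:35] → contains → yes.
lambda [09:50, 11:40] → before → no.
mu [12:20, 18:35] → overlaps → no.
theta [15:45, 20:30] → contains → yes.
zeta [09:50, 10:10] → before → no.
Result: delta, kappa, theta.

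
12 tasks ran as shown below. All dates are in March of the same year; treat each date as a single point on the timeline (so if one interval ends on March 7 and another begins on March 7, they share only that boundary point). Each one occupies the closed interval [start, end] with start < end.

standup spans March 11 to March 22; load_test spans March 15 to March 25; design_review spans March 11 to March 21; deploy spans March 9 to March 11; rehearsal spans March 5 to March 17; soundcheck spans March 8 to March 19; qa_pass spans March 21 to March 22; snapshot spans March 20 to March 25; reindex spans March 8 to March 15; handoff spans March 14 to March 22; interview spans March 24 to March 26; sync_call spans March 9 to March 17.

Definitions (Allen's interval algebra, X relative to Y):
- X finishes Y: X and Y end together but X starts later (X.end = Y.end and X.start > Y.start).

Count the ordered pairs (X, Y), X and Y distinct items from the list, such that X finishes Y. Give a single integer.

Checking all 132 ordered pairs for relation 'finishes'; matching pairs in alphabetical order:
(handoff, standup): handoff finishes standup ✓
(qa_pass, handoff): qa_pass finishes handoff ✓
(qa_pass, standup): qa_pass finishes standup ✓
(snapshot, load_test): snapshot finishes load_test ✓
(sync_call, rehearsal): sync_call finishes rehearsal ✓
Count: 5.

5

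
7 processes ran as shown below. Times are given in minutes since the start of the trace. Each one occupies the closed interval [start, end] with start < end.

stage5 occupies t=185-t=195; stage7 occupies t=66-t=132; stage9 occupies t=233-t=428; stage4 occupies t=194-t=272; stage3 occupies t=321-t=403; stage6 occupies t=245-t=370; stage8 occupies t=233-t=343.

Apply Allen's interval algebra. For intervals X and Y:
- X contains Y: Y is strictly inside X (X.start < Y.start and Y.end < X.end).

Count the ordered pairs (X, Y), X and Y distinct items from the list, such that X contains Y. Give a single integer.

Checking all 42 ordered pairs for relation 'contains'; matching pairs in alphabetical order:
(stage9, stage3): stage9 contains stage3 ✓
(stage9, stage6): stage9 contains stage6 ✓
Count: 2.

2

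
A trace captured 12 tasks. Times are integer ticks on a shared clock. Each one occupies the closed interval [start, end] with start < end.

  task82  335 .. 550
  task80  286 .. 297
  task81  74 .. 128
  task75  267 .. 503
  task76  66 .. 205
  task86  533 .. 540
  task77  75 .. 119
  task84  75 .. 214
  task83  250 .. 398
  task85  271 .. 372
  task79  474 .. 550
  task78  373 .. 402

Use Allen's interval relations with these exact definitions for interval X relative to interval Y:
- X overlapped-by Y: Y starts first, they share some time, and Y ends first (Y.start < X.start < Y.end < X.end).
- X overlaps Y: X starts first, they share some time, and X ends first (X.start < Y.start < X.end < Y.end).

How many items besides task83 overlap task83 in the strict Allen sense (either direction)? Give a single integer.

Target task83 = [250, 398].
task75 [267, 503] → overlapped-by → counts.
task76 [66, 205] → before → no.
task77 [75, 119] → before → no.
task78 [373, 402] → overlapped-by → counts.
task79 [474, 550] → after → no.
task80 [286, 297] → during → no.
task81 [74, 128] → before → no.
task82 [335, 550] → overlapped-by → counts.
task84 [75, 214] → before → no.
task85 [271, 372] → during → no.
task86 [533, 540] → after → no.
Total: 3.

3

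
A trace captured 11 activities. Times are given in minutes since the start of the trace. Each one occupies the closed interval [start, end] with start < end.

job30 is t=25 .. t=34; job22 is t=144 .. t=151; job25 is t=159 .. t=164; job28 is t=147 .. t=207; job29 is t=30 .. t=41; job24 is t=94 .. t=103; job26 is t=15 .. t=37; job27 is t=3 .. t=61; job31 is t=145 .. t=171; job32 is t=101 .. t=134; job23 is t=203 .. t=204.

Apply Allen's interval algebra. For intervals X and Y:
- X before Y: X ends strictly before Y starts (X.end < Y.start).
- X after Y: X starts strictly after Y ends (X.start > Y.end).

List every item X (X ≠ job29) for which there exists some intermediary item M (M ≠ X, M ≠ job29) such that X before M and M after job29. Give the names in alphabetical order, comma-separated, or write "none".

job22, job24, job25, job26, job27, job30, job31, job32

Target job29 = [t=30, t=41].
Intermediaries M with M after job29: job22, job23, job24, job25, job28, job31, job32.
Via job22 — items with X before job22: job24, job26, job27, job30, job32.
Via job23 — items with X before job23: job22, job24, job25, job26, job27, job30, job31, job32.
Via job24 — items with X before job24: job26, job27, job30.
Via job25 — items with X before job25: job22, job24, job26, job27, job30, job32.
Via job28 — items with X before job28: job24, job26, job27, job30, job32.
Via job31 — items with X before job31: job24, job26, job27, job30, job32.
Via job32 — items with X before job32: job26, job27, job30.
Union: job22, job24, job25, job26, job27, job30, job31, job32.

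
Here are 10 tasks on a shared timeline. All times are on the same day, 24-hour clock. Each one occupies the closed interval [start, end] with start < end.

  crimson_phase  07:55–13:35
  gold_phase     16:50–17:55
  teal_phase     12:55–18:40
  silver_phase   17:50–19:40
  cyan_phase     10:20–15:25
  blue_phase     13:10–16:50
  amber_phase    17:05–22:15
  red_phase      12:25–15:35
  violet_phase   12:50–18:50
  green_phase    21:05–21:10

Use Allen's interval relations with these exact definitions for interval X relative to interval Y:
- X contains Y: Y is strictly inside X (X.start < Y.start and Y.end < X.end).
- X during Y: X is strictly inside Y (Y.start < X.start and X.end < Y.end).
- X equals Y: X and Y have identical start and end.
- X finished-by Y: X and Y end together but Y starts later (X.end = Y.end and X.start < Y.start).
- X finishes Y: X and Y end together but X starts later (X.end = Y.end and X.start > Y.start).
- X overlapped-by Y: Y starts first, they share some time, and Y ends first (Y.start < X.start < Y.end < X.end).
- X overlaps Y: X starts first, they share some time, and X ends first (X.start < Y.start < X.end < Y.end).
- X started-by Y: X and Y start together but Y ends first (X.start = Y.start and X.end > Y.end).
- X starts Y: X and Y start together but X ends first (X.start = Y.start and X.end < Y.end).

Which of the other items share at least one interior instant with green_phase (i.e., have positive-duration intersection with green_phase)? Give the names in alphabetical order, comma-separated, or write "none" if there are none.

amber_phase

Target green_phase = [21:05, 21:10].
amber_phase [17:05, 22:15] → contains → yes.
blue_phase [13:10, 16:50] → before → no.
crimson_phase [07:55, 13:35] → before → no.
cyan_phase [10:20, 15:25] → before → no.
gold_phase [16:50, 17:55] → before → no.
red_phase [12:25, 15:35] → before → no.
silver_phase [17:50, 19:40] → before → no.
teal_phase [12:55, 18:40] → before → no.
violet_phase [12:50, 18:50] → before → no.
Result: amber_phase.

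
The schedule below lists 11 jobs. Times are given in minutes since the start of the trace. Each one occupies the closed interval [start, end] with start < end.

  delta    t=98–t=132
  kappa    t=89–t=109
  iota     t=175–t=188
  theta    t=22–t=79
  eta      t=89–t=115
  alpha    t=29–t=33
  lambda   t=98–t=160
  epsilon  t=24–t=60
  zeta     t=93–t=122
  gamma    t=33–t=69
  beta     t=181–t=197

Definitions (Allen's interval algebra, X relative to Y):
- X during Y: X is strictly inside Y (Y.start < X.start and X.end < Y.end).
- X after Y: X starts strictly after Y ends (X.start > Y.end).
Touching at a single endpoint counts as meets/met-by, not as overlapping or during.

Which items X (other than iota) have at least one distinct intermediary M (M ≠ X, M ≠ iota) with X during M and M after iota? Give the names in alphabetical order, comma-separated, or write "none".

none

Target iota = [t=175, t=188].
Intermediaries M with M after iota: none.
Union: none.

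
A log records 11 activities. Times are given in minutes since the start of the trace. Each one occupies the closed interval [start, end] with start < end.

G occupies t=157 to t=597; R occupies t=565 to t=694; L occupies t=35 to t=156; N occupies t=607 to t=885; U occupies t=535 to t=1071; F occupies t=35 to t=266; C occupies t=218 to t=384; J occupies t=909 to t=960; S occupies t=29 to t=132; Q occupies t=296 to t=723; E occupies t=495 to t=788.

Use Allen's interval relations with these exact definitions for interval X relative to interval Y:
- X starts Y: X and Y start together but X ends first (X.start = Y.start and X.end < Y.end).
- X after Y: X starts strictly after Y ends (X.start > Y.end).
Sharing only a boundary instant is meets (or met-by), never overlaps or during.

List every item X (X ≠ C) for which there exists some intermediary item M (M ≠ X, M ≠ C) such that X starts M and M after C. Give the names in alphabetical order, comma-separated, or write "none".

none

Target C = [t=218, t=384].
Intermediaries M with M after C: E, J, N, R, U.
Via E — items with X starts E: none.
Via J — items with X starts J: none.
Via N — items with X starts N: none.
Via R — items with X starts R: none.
Via U — items with X starts U: none.
Union: none.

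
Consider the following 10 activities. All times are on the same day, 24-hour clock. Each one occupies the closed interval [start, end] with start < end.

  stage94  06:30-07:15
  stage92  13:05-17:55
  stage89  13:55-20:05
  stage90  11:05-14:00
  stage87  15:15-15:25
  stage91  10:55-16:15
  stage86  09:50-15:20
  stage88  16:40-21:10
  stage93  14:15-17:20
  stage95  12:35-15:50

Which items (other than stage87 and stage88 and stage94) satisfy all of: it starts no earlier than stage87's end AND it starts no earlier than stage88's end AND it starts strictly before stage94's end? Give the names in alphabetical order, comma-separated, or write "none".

none

Conditions: its start is no earlier than stage87's end (X.start >= 15:25) AND its start is no earlier than stage88's end (X.start >= 21:10) AND its start is strictly before stage94's end (X.start < 07:15).
stage86: start 09:50 >= 15:25? ✗; start 09:50 >= 21:10? ✗; start 09:50 < 07:15? ✗ → no.
stage89: start 13:55 >= 15:25? ✗; start 13:55 >= 21:10? ✗; start 13:55 < 07:15? ✗ → no.
stage90: start 11:05 >= 15:25? ✗; start 11:05 >= 21:10? ✗; start 11:05 < 07:15? ✗ → no.
stage91: start 10:55 >= 15:25? ✗; start 10:55 >= 21:10? ✗; start 10:55 < 07:15? ✗ → no.
stage92: start 13:05 >= 15:25? ✗; start 13:05 >= 21:10? ✗; start 13:05 < 07:15? ✗ → no.
stage93: start 14:15 >= 15:25? ✗; start 14:15 >= 21:10? ✗; start 14:15 < 07:15? ✗ → no.
stage95: start 12:35 >= 15:25? ✗; start 12:35 >= 21:10? ✗; start 12:35 < 07:15? ✗ → no.
Result: none.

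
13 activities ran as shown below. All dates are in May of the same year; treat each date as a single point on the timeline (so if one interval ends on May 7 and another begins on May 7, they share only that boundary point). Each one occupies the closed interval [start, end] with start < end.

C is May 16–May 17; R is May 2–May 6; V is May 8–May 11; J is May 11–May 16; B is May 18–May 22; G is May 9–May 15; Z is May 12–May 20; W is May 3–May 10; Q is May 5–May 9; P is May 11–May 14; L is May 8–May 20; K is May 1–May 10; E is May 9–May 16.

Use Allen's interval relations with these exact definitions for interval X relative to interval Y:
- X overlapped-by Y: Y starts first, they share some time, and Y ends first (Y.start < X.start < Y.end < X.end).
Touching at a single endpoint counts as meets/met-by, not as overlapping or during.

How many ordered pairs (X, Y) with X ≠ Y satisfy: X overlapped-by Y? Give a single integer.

Checking all 156 ordered pairs for relation 'overlapped-by'; matching pairs in alphabetical order:
(B, L): B overlapped-by L ✓
(B, Z): B overlapped-by Z ✓
(E, K): E overlapped-by K ✓
(E, V): E overlapped-by V ✓
(E, W): E overlapped-by W ✓
(G, K): G overlapped-by K ✓
(G, V): G overlapped-by V ✓
(G, W): G overlapped-by W ✓
(J, G): J overlapped-by G ✓
(L, K): L overlapped-by K ✓
(L, Q): L overlapped-by Q ✓
(L, W): L overlapped-by W ✓
(Q, R): Q overlapped-by R ✓
(V, K): V overlapped-by K ✓
(V, Q): V overlapped-by Q ✓
(V, W): V overlapped-by W ✓
(W, R): W overlapped-by R ✓
(Z, E): Z overlapped-by E ✓
(Z, G): Z overlapped-by G ✓
(Z, J): Z overlapped-by J ✓
(Z, P): Z overlapped-by P ✓
Count: 21.

21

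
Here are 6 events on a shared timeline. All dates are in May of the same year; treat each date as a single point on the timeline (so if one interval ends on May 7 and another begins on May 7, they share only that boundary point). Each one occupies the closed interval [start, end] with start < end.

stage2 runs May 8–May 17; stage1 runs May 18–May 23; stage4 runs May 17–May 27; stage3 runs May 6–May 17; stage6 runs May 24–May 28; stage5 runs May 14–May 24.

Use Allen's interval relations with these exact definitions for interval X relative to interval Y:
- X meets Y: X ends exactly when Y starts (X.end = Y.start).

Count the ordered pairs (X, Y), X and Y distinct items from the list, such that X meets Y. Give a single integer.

3

Checking all 30 ordered pairs for relation 'meets'; matching pairs in alphabetical order:
(stage2, stage4): stage2 meets stage4 ✓
(stage3, stage4): stage3 meets stage4 ✓
(stage5, stage6): stage5 meets stage6 ✓
Count: 3.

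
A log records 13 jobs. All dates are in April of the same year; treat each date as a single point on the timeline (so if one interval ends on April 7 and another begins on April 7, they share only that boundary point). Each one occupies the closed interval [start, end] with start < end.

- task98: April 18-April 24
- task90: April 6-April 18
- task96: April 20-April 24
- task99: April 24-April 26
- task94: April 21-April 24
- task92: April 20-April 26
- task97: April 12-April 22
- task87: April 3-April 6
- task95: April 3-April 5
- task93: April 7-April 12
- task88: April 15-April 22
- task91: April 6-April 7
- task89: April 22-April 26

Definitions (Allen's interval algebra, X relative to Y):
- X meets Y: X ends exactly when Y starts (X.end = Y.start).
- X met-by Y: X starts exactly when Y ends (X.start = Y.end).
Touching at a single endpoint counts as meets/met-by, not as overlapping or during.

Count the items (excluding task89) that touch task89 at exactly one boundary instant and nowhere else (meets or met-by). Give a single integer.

Target task89 = [April 22, April 26].
task87 [April 3, April 6] → before → no.
task88 [April 15, April 22] → meets → counts.
task90 [April 6, April 18] → before → no.
task91 [April 6, April 7] → before → no.
task92 [April 20, April 26] → finished-by → no.
task93 [April 7, April 12] → before → no.
task94 [April 21, April 24] → overlaps → no.
task95 [April 3, April 5] → before → no.
task96 [April 20, April 24] → overlaps → no.
task97 [April 12, April 22] → meets → counts.
task98 [April 18, April 24] → overlaps → no.
task99 [April 24, April 26] → finishes → no.
Total: 2.

2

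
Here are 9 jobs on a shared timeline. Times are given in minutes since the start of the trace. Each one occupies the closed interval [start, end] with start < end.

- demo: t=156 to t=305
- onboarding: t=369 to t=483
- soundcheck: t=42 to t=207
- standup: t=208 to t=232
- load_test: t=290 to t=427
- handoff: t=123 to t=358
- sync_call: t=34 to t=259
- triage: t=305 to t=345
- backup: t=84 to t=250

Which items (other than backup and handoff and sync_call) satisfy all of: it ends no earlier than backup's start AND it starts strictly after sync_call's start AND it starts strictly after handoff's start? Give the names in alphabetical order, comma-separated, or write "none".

demo, load_test, onboarding, standup, triage

Conditions: its end is no earlier than backup's start (X.end >= t=84) AND its start is strictly after sync_call's start (X.start > t=34) AND its start is strictly after handoff's start (X.start > t=123).
demo: end t=305 >= t=84? ✓; start t=156 > t=34? ✓; start t=156 > t=123? ✓ → yes.
load_test: end t=427 >= t=84? ✓; start t=290 > t=34? ✓; start t=290 > t=123? ✓ → yes.
onboarding: end t=483 >= t=84? ✓; start t=369 > t=34? ✓; start t=369 > t=123? ✓ → yes.
soundcheck: end t=207 >= t=84? ✓; start t=42 > t=34? ✓; start t=42 > t=123? ✗ → no.
standup: end t=232 >= t=84? ✓; start t=208 > t=34? ✓; start t=208 > t=123? ✓ → yes.
triage: end t=345 >= t=84? ✓; start t=305 > t=34? ✓; start t=305 > t=123? ✓ → yes.
Result: demo, load_test, onboarding, standup, triage.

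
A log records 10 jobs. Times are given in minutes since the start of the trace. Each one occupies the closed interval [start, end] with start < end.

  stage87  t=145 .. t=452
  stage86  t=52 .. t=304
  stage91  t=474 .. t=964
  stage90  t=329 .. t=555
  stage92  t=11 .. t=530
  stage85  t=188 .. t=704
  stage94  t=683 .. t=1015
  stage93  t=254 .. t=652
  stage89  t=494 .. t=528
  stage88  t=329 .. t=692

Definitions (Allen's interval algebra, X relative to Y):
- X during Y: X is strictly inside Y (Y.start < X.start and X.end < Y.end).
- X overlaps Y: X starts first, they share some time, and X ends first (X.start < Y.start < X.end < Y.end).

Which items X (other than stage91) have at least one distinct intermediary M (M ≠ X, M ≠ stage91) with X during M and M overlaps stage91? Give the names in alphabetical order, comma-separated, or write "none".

stage86, stage87, stage88, stage89, stage90, stage93

Target stage91 = [t=474, t=964].
Intermediaries M with M overlaps stage91: stage85, stage88, stage90, stage92, stage93.
Via stage85 — items with X during stage85: stage88, stage89, stage90, stage93.
Via stage88 — items with X during stage88: stage89.
Via stage90 — items with X during stage90: stage89.
Via stage92 — items with X during stage92: stage86, stage87, stage89.
Via stage93 — items with X during stage93: stage89, stage90.
Union: stage86, stage87, stage88, stage89, stage90, stage93.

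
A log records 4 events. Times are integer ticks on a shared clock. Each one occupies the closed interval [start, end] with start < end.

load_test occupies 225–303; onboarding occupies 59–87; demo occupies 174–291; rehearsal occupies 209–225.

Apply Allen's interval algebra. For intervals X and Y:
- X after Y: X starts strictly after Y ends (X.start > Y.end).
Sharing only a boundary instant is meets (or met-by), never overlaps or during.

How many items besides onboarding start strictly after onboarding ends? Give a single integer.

Target onboarding = [59, 87].
demo [174, 291] → after → counts.
load_test [225, 303] → after → counts.
rehearsal [209, 225] → after → counts.
Total: 3.

3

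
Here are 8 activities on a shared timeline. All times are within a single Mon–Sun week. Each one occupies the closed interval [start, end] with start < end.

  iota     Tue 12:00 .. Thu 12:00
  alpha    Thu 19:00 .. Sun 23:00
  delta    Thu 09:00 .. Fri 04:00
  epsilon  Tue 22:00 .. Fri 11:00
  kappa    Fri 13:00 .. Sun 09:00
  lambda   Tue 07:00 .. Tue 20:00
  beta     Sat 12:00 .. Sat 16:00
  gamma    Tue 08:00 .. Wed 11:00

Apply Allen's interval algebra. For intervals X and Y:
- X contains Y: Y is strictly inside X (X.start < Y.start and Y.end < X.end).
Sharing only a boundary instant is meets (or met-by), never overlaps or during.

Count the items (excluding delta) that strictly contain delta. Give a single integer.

Target delta = [Thu 09:00, Fri 04:00].
alpha [Thu 19:00, Sun 23:00] → overlapped-by → no.
beta [Sat 12:00, Sat 16:00] → after → no.
epsilon [Tue 22:00, Fri 11:00] → contains → counts.
gamma [Tue 08:00, Wed 11:00] → before → no.
iota [Tue 12:00, Thu 12:00] → overlaps → no.
kappa [Fri 13:00, Sun 09:00] → after → no.
lambda [Tue 07:00, Tue 20:00] → before → no.
Total: 1.

1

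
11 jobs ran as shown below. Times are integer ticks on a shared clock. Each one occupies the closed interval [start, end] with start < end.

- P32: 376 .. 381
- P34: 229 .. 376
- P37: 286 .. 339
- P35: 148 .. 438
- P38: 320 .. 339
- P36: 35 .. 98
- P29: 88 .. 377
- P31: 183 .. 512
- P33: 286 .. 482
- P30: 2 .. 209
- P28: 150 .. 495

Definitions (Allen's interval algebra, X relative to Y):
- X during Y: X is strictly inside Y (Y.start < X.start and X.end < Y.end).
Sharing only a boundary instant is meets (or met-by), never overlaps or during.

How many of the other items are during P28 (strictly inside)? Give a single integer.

Target P28 = [150, 495].
P29 [88, 377] → overlaps → no.
P30 [2, 209] → overlaps → no.
P31 [183, 512] → overlapped-by → no.
P32 [376, 381] → during → counts.
P33 [286, 482] → during → counts.
P34 [229, 376] → during → counts.
P35 [148, 438] → overlaps → no.
P36 [35, 98] → before → no.
P37 [286, 339] → during → counts.
P38 [320, 339] → during → counts.
Total: 5.

5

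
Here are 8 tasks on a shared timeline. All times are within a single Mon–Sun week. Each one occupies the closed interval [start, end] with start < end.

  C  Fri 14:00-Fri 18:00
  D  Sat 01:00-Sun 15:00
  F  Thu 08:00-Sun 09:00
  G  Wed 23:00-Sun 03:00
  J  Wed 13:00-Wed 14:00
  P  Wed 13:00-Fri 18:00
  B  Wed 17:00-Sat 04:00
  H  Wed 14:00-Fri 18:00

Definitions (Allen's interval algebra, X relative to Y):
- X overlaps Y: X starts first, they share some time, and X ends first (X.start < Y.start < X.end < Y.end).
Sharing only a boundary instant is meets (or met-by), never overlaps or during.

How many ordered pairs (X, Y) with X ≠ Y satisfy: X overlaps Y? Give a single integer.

12

Checking all 56 ordered pairs for relation 'overlaps'; matching pairs in alphabetical order:
(B, D): B overlaps D ✓
(B, F): B overlaps F ✓
(B, G): B overlaps G ✓
(F, D): F overlaps D ✓
(G, D): G overlaps D ✓
(G, F): G overlaps F ✓
(H, B): H overlaps B ✓
(H, F): H overlaps F ✓
(H, G): H overlaps G ✓
(P, B): P overlaps B ✓
(P, F): P overlaps F ✓
(P, G): P overlaps G ✓
Count: 12.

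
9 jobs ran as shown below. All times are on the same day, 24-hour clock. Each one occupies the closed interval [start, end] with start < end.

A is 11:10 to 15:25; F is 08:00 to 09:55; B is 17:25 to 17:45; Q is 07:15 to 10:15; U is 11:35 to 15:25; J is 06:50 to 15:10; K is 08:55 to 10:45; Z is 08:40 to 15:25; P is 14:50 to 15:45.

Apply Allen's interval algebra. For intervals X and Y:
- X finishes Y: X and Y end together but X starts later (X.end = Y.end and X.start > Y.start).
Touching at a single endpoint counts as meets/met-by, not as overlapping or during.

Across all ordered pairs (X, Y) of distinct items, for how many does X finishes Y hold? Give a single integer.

3

Checking all 72 ordered pairs for relation 'finishes'; matching pairs in alphabetical order:
(A, Z): A finishes Z ✓
(U, A): U finishes A ✓
(U, Z): U finishes Z ✓
Count: 3.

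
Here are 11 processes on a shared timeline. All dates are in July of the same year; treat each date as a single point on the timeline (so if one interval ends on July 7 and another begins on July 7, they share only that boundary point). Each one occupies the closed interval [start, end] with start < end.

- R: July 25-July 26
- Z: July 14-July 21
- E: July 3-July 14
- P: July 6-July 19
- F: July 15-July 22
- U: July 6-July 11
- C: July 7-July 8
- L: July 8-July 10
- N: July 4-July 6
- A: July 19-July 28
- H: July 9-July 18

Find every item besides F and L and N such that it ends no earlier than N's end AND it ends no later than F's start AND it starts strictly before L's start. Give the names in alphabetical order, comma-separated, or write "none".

C, E, U

Conditions: its end is no earlier than N's end (X.end >= July 6) AND its end is no later than F's start (X.end <= July 15) AND its start is strictly before L's start (X.start < July 8).
A: end July 28 >= July 6? ✓; end July 28 <= July 15? ✗; start July 19 < July 8? ✗ → no.
C: end July 8 >= July 6? ✓; end July 8 <= July 15? ✓; start July 7 < July 8? ✓ → yes.
E: end July 14 >= July 6? ✓; end July 14 <= July 15? ✓; start July 3 < July 8? ✓ → yes.
H: end July 18 >= July 6? ✓; end July 18 <= July 15? ✗; start July 9 < July 8? ✗ → no.
P: end July 19 >= July 6? ✓; end July 19 <= July 15? ✗; start July 6 < July 8? ✓ → no.
R: end July 26 >= July 6? ✓; end July 26 <= July 15? ✗; start July 25 < July 8? ✗ → no.
U: end July 11 >= July 6? ✓; end July 11 <= July 15? ✓; start July 6 < July 8? ✓ → yes.
Z: end July 21 >= July 6? ✓; end July 21 <= July 15? ✗; start July 14 < July 8? ✗ → no.
Result: C, E, U.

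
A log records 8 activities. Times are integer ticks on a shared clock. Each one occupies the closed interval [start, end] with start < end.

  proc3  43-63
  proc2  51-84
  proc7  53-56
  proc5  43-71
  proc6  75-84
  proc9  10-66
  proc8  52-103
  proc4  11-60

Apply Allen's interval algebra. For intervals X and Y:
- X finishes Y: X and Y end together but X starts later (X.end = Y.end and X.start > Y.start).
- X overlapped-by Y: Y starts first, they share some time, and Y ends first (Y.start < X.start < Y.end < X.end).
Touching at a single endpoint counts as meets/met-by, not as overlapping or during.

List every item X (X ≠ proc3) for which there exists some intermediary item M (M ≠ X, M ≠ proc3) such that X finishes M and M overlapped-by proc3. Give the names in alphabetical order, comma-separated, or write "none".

Target proc3 = [43, 63].
Intermediaries M with M overlapped-by proc3: proc2, proc8.
Via proc2 — items with X finishes proc2: proc6.
Via proc8 — items with X finishes proc8: none.
Union: proc6.

proc6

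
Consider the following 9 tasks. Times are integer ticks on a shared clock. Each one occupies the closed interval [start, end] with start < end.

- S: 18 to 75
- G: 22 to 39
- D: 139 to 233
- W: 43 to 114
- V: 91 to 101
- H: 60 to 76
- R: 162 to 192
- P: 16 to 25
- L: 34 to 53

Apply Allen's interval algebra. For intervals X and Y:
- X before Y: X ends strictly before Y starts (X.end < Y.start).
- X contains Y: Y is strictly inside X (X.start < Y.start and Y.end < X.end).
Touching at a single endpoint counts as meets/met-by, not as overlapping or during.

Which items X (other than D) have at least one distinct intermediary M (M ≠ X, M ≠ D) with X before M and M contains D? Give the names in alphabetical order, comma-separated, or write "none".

none

Target D = [139, 233].
Intermediaries M with M contains D: none.
Union: none.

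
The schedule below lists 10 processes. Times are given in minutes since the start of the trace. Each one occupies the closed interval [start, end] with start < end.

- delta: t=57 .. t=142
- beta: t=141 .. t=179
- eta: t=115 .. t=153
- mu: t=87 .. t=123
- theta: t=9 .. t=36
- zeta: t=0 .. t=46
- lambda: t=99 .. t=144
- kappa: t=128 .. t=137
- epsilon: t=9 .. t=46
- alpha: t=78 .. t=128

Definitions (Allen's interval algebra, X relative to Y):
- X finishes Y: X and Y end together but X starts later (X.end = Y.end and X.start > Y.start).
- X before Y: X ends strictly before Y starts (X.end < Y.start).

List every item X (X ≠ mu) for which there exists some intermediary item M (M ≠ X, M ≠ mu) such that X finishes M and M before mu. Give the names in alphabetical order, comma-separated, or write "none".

Target mu = [t=87, t=123].
Intermediaries M with M before mu: epsilon, theta, zeta.
Via epsilon — items with X finishes epsilon: none.
Via theta — items with X finishes theta: none.
Via zeta — items with X finishes zeta: epsilon.
Union: epsilon.

epsilon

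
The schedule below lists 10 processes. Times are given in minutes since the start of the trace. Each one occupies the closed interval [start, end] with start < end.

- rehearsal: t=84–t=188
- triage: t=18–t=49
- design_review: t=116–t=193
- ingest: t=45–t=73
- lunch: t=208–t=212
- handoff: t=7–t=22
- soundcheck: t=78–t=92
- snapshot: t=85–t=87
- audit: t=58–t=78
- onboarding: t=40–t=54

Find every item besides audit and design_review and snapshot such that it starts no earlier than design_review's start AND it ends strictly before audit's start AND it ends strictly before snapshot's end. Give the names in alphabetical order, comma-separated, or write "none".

Conditions: its start is no earlier than design_review's start (X.start >= t=116) AND its end is strictly before audit's start (X.end < t=58) AND its end is strictly before snapshot's end (X.end < t=87).
handoff: start t=7 >= t=116? ✗; end t=22 < t=58? ✓; end t=22 < t=87? ✓ → no.
ingest: start t=45 >= t=116? ✗; end t=73 < t=58? ✗; end t=73 < t=87? ✓ → no.
lunch: start t=208 >= t=116? ✓; end t=212 < t=58? ✗; end t=212 < t=87? ✗ → no.
onboarding: start t=40 >= t=116? ✗; end t=54 < t=58? ✓; end t=54 < t=87? ✓ → no.
rehearsal: start t=84 >= t=116? ✗; end t=188 < t=58? ✗; end t=188 < t=87? ✗ → no.
soundcheck: start t=78 >= t=116? ✗; end t=92 < t=58? ✗; end t=92 < t=87? ✗ → no.
triage: start t=18 >= t=116? ✗; end t=49 < t=58? ✓; end t=49 < t=87? ✓ → no.
Result: none.

none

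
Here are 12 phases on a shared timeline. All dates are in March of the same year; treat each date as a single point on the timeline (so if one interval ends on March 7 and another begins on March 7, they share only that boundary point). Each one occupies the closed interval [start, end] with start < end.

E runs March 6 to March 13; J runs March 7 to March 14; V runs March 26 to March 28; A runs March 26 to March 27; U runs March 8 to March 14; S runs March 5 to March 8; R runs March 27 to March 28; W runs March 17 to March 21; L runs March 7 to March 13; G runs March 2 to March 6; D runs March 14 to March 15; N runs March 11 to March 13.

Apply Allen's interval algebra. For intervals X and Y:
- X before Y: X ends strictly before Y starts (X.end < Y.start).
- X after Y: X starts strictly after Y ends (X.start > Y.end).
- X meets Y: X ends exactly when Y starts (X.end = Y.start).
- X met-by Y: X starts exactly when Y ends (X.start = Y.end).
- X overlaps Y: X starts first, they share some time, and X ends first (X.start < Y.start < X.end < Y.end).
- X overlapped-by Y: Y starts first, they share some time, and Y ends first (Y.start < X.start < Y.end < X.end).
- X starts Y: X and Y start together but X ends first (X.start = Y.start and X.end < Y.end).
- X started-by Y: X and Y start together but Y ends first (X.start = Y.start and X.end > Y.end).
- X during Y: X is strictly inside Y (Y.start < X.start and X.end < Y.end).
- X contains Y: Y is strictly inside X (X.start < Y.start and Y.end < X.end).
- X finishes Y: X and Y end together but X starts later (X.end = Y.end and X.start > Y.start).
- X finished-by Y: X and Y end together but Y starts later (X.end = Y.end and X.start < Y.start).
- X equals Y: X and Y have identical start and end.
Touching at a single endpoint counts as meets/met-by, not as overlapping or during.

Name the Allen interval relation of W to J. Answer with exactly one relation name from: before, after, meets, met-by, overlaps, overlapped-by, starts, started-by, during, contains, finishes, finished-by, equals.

after

W = [March 17, March 21]; J = [March 7, March 14].
Compare endpoints: W.start > J.start, W.start > J.end, W.end > J.start, W.end > J.end.
That pattern is 'after'.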